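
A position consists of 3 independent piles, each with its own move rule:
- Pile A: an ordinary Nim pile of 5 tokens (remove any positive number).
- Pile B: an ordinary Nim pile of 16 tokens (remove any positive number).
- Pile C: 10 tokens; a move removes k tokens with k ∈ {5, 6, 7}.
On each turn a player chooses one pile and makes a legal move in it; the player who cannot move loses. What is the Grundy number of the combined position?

23

Pile A is a plain Nim pile of size 5, so its Grundy value is 5.
Pile B is a plain Nim pile of size 16, so its Grundy value is 16.
Build the Grundy sequence for pile C with g(k) = mex{g(k−s) : s ∈ {5, 6, 7}, s ≤ k}:
k:     0  1  2  3  4  5  6  7  8  9 10
g(k):  0  0  0  0  0  1  1  1  1  1  2
So g(10) = 2.
By the Sprague-Grundy theorem, the Grundy value of a sum of independent games is the XOR of the component values.
Combined value = 5 XOR 16 XOR 2 = 23.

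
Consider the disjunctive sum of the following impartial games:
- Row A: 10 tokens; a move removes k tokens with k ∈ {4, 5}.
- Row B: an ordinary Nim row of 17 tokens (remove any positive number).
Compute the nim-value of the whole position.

Grundy values for row A (subtraction set {4, 5}):
g(0) = mex{} = 0
g(1) = mex{} = 0
g(2) = mex{} = 0
g(3) = mex{} = 0
g(4) = mex{0} = 1
g(5) = mex{0} = 1
g(6) = mex{0} = 1
g(7) = mex{0} = 1
g(8) = mex{0,1} = 2
g(9) = mex{1} = 0
g(10) = mex{1} = 0
So g(10) = 0.
Row B is a plain Nim row of size 17, so its Grundy value is 17.
The value of a disjunctive sum is the nim-sum of the parts.
Combined value = 0 ⊕ 17 = 17.

17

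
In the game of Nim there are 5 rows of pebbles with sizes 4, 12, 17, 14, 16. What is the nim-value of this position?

Nim-sum: 4 ^ 12 ^ 17 ^ 14 ^ 16 = 7.

7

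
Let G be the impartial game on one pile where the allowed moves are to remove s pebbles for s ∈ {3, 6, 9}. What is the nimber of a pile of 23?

3

Build the Grundy sequence with g(k) = mex{g(k−s) : s ∈ {3, 6, 9}, s ≤ k}:
k:     0  1  2  3  4  5  6  7  8  9 10 11 12 13 14 15 16 17 18 19 20 21 22 23
g(k):  0  0  0  1  1  1  2  2  2  3  3  3  0  0  0  1  1  1  2  2  2  3  3  3
So g(23) = 3.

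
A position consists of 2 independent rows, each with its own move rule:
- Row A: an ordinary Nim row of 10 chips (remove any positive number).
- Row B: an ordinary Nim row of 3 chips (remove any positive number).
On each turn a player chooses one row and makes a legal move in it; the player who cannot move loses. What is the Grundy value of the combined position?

9

Row A is a plain Nim row of size 10, so its Grundy value is 10.
Row B is a plain Nim row of size 3, so its Grundy value is 3.
By the Sprague-Grundy theorem, the Grundy value of a sum of independent games is the XOR of the component values.
Combined value = 10 ⊕ 3 = 9.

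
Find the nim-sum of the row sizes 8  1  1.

8

In binary:
  1000  (8)
  0001  (1)
  0001  (1)
  ----
  1000  (8)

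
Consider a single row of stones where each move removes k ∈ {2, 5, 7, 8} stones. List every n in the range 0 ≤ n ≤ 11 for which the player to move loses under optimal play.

0, 1, 4, 10

Grundy values for subtraction set {2, 5, 7, 8}:
g(0) = mex{} = 0
g(1) = mex{} = 0
g(2) = mex{0} = 1
g(3) = mex{0} = 1
g(4) = mex{1} = 0
g(5) = mex{0,1} = 2
g(6) = mex{0} = 1
g(7) = mex{0,1,2} = 3
g(8) = mex{0,1} = 2
g(9) = mex{0,1,3} = 2
g(10) = mex{1,2} = 0
g(11) = mex{0,1,2} = 3
The P-positions (g = 0) in 0..11 are 0, 1, 4, 10.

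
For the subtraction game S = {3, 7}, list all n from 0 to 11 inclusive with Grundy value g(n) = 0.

Compute g(0), g(1), … for moves {3, 7}:
g(0) = mex{} = 0
g(1) = mex{} = 0
g(2) = mex{} = 0
g(3) = mex{0} = 1
g(4) = mex{0} = 1
g(5) = mex{0} = 1
g(6) = mex{1} = 0
g(7) = mex{0,1} = 2
g(8) = mex{0,1} = 2
g(9) = mex{0} = 1
g(10) = mex{1,2} = 0
g(11) = mex{1,2} = 0
The P-positions (g = 0) in 0..11 are 0, 1, 2, 6, 10, 11.

0, 1, 2, 6, 10, 11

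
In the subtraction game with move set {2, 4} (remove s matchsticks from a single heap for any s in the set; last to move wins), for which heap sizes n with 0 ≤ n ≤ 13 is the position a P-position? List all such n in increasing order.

0, 1, 6, 7, 12, 13

Compute g(0), g(1), … for moves {2, 4}:
g(0) = mex{} = 0
g(1) = mex{} = 0
g(2) = mex{0} = 1
g(3) = mex{0} = 1
g(4) = mex{0,1} = 2
g(5) = mex{0,1} = 2
g(6) = mex{1,2} = 0
g(7) = mex{1,2} = 0
g(8) = mex{0,2} = 1
g(9) = mex{0,2} = 1
g(10) = mex{0,1} = 2
g(11) = mex{0,1} = 2
g(12) = mex{1,2} = 0
g(13) = mex{1,2} = 0
The P-positions (g = 0) in 0..13 are 0, 1, 6, 7, 12, 13.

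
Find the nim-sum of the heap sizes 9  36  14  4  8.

47

Bitwise XOR of the heap sizes:
  001001  (9)
  100100  (36)
  001110  (14)
  000100  (4)
  001000  (8)
  ------
  101111  (47)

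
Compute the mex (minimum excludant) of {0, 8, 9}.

1

0 is in the set but 1 is not, so the mex is 1.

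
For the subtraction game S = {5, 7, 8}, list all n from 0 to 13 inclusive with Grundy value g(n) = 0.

0, 1, 2, 3, 4, 13

Compute g(0), g(1), … for moves {5, 7, 8}:
k:     0  1  2  3  4  5  6  7  8  9 10 11 12 13
g(k):  0  0  0  0  0  1  1  1  1  1  2  2  2  0
The P-positions (g = 0) in 0..13 are 0, 1, 2, 3, 4, 13.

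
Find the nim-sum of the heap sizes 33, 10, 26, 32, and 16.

1

In binary:
  100001  (33)
  001010  (10)
  011010  (26)
  100000  (32)
  010000  (16)
  ------
  000001  (1)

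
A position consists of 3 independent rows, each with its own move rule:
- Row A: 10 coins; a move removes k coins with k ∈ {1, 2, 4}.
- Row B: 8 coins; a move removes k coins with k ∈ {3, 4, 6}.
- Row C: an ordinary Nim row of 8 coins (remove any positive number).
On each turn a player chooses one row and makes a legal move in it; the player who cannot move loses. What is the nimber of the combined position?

11

For row A, compute g(0), g(1), … with moves {1, 2, 4}:
k:     0  1  2  3  4  5  6  7  8  9 10
g(k):  0  1  2  0  1  2  0  1  2  0  1
So g(10) = 1.
For row B, compute g(0), g(1), … with moves {3, 4, 6}:
g(0) = mex{} = 0
g(1) = mex{} = 0
g(2) = mex{} = 0
g(3) = mex{0} = 1
g(4) = mex{0} = 1
g(5) = mex{0} = 1
g(6) = mex{0,1} = 2
g(7) = mex{0,1} = 2
g(8) = mex{0,1} = 2
So g(8) = 2.
Row C is a plain Nim row of size 8, so its Grundy value is 8.
By the Sprague-Grundy theorem, the Grundy value of a sum of independent games is the XOR of the component values.
Combined value = 1 XOR 2 XOR 8 = 11.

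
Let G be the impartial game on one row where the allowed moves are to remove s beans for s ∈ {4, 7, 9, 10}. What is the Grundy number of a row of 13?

3

Compute g(0), g(1), … for moves {4, 7, 9, 10}:
g(0) = mex{} = 0
g(1) = mex{} = 0
g(2) = mex{} = 0
g(3) = mex{} = 0
g(4) = mex{0} = 1
g(5) = mex{0} = 1
g(6) = mex{0} = 1
g(7) = mex{0} = 1
g(8) = mex{0,1} = 2
g(9) = mex{0,1} = 2
g(10) = mex{0,1} = 2
g(11) = mex{0,1} = 2
g(12) = mex{0,1,2} = 3
g(13) = mex{0,1,2} = 3
So g(13) = 3.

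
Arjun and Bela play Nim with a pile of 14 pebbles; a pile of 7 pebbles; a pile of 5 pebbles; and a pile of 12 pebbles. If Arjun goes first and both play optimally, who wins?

Bela wins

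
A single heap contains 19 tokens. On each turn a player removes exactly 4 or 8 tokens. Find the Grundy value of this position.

1

Build the Grundy sequence with g(k) = mex{g(k−s) : s ∈ {4, 8}, s ≤ k}:
k:     0  1  2  3  4  5  6  7  8  9 10 11 12 13 14 15 16 17 18 19
g(k):  0  0  0  0  1  1  1  1  2  2  2  2  0  0  0  0  1  1  1  1
So g(19) = 1.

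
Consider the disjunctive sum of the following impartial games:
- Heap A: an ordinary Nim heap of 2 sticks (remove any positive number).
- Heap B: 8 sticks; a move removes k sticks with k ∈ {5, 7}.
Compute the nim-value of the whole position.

3

Heap A is a plain Nim heap of size 2, so its Grundy value is 2.
Grundy values for heap B (subtraction set {5, 7}):
g(0) = mex{} = 0
g(1) = mex{} = 0
g(2) = mex{} = 0
g(3) = mex{} = 0
g(4) = mex{} = 0
g(5) = mex{0} = 1
g(6) = mex{0} = 1
g(7) = mex{0} = 1
g(8) = mex{0} = 1
So g(8) = 1.
By the Sprague-Grundy theorem, the Grundy value of a sum of independent games is the XOR of the component values.
Combined value = 2 XOR 1 = 3.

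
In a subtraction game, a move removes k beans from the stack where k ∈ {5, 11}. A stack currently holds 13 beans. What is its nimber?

Build the Grundy sequence with g(k) = mex{g(k−s) : s ∈ {5, 11}, s ≤ k}:
g(0) = mex{} = 0
g(1) = mex{} = 0
g(2) = mex{} = 0
g(3) = mex{} = 0
g(4) = mex{} = 0
g(5) = mex{0} = 1
g(6) = mex{0} = 1
g(7) = mex{0} = 1
g(8) = mex{0} = 1
g(9) = mex{0} = 1
g(10) = mex{1} = 0
g(11) = mex{0,1} = 2
g(12) = mex{0,1} = 2
g(13) = mex{0,1} = 2
So g(13) = 2.

2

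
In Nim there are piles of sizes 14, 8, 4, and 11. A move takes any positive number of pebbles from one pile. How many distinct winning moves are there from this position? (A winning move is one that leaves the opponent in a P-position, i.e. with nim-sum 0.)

3

Compute the nim-sum pairwise:
14 ^ 8 = 6
6 ^ 4 = 2
2 ^ 11 = 9
The overall nim-sum is X = 9. A pile of size p has a winning move iff p XOR X < p (reduce it to p XOR X).
  14: 14 XOR 9 = 7 < 14 — winning move (to 7).
  8: 8 XOR 9 = 1 < 8 — winning move (to 1).
  4: 4 XOR 9 = 13 ≥ 4 — no move.
  11: 11 XOR 9 = 2 < 11 — winning move (to 2).
That gives 3 winning moves.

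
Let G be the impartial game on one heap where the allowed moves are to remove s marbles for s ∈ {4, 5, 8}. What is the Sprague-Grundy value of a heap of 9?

Grundy values for subtraction set {4, 5, 8}:
k:     0  1  2  3  4  5  6  7  8  9
g(k):  0  0  0  0  1  1  1  1  2  2
So g(9) = 2.

2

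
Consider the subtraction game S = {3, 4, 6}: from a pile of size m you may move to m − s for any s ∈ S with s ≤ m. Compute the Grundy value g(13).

1

Build the Grundy sequence with g(k) = mex{g(k−s) : s ∈ {3, 4, 6}, s ≤ k}:
g(0) = mex{} = 0
g(1) = mex{} = 0
g(2) = mex{} = 0
g(3) = mex{0} = 1
g(4) = mex{0} = 1
g(5) = mex{0} = 1
g(6) = mex{0,1} = 2
g(7) = mex{0,1} = 2
g(8) = mex{0,1} = 2
g(9) = mex{1,2} = 0
g(10) = mex{1,2} = 0
g(11) = mex{1,2} = 0
g(12) = mex{0,2} = 1
g(13) = mex{0,2} = 1
So g(13) = 1.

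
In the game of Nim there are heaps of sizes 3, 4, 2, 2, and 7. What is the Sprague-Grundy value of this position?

0

Write each in binary and XOR column by column:
  011  (3)
  100  (4)
  010  (2)
  010  (2)
  111  (7)
  ---
  000  (0)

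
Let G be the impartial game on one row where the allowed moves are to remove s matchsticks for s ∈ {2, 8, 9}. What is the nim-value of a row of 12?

2

Build the Grundy sequence with g(k) = mex{g(k−s) : s ∈ {2, 8, 9}, s ≤ k}:
k:     0  1  2  3  4  5  6  7  8  9 10 11 12
g(k):  0  0  1  1  0  0  1  1  2  2  3  0  2
So g(12) = 2.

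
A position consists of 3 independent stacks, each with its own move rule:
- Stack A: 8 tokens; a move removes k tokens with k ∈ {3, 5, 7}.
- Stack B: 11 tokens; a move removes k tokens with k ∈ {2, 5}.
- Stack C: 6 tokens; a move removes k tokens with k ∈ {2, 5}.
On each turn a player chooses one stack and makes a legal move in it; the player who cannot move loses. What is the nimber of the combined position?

For stack A, compute g(0), g(1), … with moves {3, 5, 7}:
g(0) = mex{} = 0
g(1) = mex{} = 0
g(2) = mex{} = 0
g(3) = mex{0} = 1
g(4) = mex{0} = 1
g(5) = mex{0} = 1
g(6) = mex{0,1} = 2
g(7) = mex{0,1} = 2
g(8) = mex{0,1} = 2
So g(8) = 2.
Grundy values for stack B (subtraction set {2, 5}):
g(0) = mex{} = 0
g(1) = mex{} = 0
g(2) = mex{0} = 1
g(3) = mex{0} = 1
g(4) = mex{1} = 0
g(5) = mex{0,1} = 2
g(6) = mex{0} = 1
g(7) = mex{1,2} = 0
g(8) = mex{1} = 0
g(9) = mex{0} = 1
g(10) = mex{0,2} = 1
g(11) = mex{1} = 0
So g(11) = 0.
For stack C, compute g(0), g(1), … with moves {2, 5}:
g(0) = mex{} = 0
g(1) = mex{} = 0
g(2) = mex{0} = 1
g(3) = mex{0} = 1
g(4) = mex{1} = 0
g(5) = mex{0,1} = 2
g(6) = mex{0} = 1
So g(6) = 1.
The value of a disjunctive sum is the nim-sum of the parts.
Combined value = 2 ⊕ 0 ⊕ 1 = 3.

3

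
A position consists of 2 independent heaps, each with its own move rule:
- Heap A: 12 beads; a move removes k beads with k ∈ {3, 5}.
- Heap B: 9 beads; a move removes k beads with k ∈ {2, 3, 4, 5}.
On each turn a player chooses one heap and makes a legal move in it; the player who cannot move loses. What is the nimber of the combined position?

0

Build the Grundy sequence for heap A with g(k) = mex{g(k−s) : s ∈ {3, 5}, s ≤ k}:
k:     0  1  2  3  4  5  6  7  8  9 10 11 12
g(k):  0  0  0  1  1  1  2  2  0  0  0  1  1
So g(12) = 1.
For heap B, compute g(0), g(1), … with moves {2, 3, 4, 5}:
g(0) = mex{} = 0
g(1) = mex{} = 0
g(2) = mex{0} = 1
g(3) = mex{0} = 1
g(4) = mex{0,1} = 2
g(5) = mex{0,1} = 2
g(6) = mex{0,1,2} = 3
g(7) = mex{1,2} = 0
g(8) = mex{1,2,3} = 0
g(9) = mex{0,2,3} = 1
So g(9) = 1.
By the Sprague-Grundy theorem, the Grundy value of a sum of independent games is the XOR of the component values.
Combined value = 1 XOR 1 = 0.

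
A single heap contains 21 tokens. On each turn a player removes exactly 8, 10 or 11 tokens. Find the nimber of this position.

0

Grundy values for subtraction set {8, 10, 11}:
k:     0  1  2  3  4  5  6  7  8  9 10 11 12 13 14 15 16 17 18 19 20 21
g(k):  0  0  0  0  0  0  0  0  1  1  1  1  1  1  1  1  2  2  2  0  0  0
So g(21) = 0.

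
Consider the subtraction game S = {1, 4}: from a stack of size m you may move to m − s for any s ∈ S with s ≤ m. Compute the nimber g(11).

Compute g(0), g(1), … for moves {1, 4}:
g(0) = mex{} = 0
g(1) = mex{0} = 1
g(2) = mex{1} = 0
g(3) = mex{0} = 1
g(4) = mex{0,1} = 2
g(5) = mex{1,2} = 0
g(6) = mex{0} = 1
g(7) = mex{1} = 0
g(8) = mex{0,2} = 1
g(9) = mex{0,1} = 2
g(10) = mex{1,2} = 0
g(11) = mex{0} = 1
So g(11) = 1.

1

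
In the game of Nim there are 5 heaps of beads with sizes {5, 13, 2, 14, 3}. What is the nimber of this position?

7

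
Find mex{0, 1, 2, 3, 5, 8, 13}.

The values 0, 1, 2, 3 are all present; 4 is the first non-negative integer missing from the set.

4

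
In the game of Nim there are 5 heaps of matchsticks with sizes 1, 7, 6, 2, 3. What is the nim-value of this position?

Nim-sum: 1 ⊕ 7 ⊕ 6 ⊕ 2 ⊕ 3 = 1.

1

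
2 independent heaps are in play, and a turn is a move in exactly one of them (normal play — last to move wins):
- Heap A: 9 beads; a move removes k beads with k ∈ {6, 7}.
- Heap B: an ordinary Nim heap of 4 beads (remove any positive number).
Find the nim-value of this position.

Build the Grundy sequence for heap A with g(k) = mex{g(k−s) : s ∈ {6, 7}, s ≤ k}:
k:     0  1  2  3  4  5  6  7  8  9
g(k):  0  0  0  0  0  0  1  1  1  1
So g(9) = 1.
Heap B is a plain Nim heap of size 4, so its Grundy value is 4.
By the Sprague-Grundy theorem, the Grundy value of a sum of independent games is the XOR of the component values.
Combined value = 1 XOR 4 = 5.

5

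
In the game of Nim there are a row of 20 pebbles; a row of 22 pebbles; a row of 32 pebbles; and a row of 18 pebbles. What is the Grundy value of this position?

48

In binary:
  010100  (20)
  010110  (22)
  100000  (32)
  010010  (18)
  ------
  110000  (48)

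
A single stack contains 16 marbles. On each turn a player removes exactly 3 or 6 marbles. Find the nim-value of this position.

2

Build the Grundy sequence with g(k) = mex{g(k−s) : s ∈ {3, 6}, s ≤ k}:
k:     0  1  2  3  4  5  6  7  8  9 10 11 12 13 14 15 16
g(k):  0  0  0  1  1  1  2  2  2  0  0  0  1  1  1  2  2
So g(16) = 2.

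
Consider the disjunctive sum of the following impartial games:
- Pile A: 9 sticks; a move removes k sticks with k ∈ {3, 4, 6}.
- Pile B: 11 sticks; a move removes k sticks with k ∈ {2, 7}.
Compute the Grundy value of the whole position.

1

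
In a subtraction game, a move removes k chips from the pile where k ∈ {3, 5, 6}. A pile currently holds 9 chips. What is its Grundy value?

0

Build the Grundy sequence with g(k) = mex{g(k−s) : s ∈ {3, 5, 6}, s ≤ k}:
g(0) = mex{} = 0
g(1) = mex{} = 0
g(2) = mex{} = 0
g(3) = mex{0} = 1
g(4) = mex{0} = 1
g(5) = mex{0} = 1
g(6) = mex{0,1} = 2
g(7) = mex{0,1} = 2
g(8) = mex{0,1} = 2
g(9) = mex{1,2} = 0
So g(9) = 0.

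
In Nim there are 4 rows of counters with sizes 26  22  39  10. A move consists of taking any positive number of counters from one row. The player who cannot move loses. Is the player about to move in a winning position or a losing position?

Winning position

Compute the nim-sum pairwise:
26 ⊕ 22 = 12
12 ⊕ 39 = 43
43 ⊕ 10 = 33
The nim-sum is 33 ≠ 0, so this is an N-position: the player to move can win.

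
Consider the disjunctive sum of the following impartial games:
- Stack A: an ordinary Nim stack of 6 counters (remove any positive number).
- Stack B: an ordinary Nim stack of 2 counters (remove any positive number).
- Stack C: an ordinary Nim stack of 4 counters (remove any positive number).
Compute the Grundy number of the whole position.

0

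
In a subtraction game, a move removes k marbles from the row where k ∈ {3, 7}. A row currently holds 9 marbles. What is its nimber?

Build the Grundy sequence with g(k) = mex{g(k−s) : s ∈ {3, 7}, s ≤ k}:
k:     0  1  2  3  4  5  6  7  8  9
g(k):  0  0  0  1  1  1  0  2  2  1
So g(9) = 1.

1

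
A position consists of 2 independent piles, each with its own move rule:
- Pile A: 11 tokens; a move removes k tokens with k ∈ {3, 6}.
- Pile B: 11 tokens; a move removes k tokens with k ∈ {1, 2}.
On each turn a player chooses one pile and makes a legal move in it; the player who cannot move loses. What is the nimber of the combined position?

Grundy values for pile A (subtraction set {3, 6}):
g(0) = mex{} = 0
g(1) = mex{} = 0
g(2) = mex{} = 0
g(3) = mex{0} = 1
g(4) = mex{0} = 1
g(5) = mex{0} = 1
g(6) = mex{0,1} = 2
g(7) = mex{0,1} = 2
g(8) = mex{0,1} = 2
g(9) = mex{1,2} = 0
g(10) = mex{1,2} = 0
g(11) = mex{1,2} = 0
So g(11) = 0.
For pile B, compute g(0), g(1), … with moves {1, 2}:
g(0) = mex{} = 0
g(1) = mex{0} = 1
g(2) = mex{0,1} = 2
g(3) = mex{1,2} = 0
g(4) = mex{0,2} = 1
g(5) = mex{0,1} = 2
g(6) = mex{1,2} = 0
g(7) = mex{0,2} = 1
g(8) = mex{0,1} = 2
g(9) = mex{1,2} = 0
g(10) = mex{0,2} = 1
g(11) = mex{0,1} = 2
So g(11) = 2.
By the Sprague-Grundy theorem, the Grundy value of a sum of independent games is the XOR of the component values.
Combined value = 0 XOR 2 = 2.

2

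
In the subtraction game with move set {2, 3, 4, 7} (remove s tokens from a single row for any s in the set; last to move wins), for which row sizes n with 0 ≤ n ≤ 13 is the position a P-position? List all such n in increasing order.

Compute g(0), g(1), … for moves {2, 3, 4, 7}:
k:     0  1  2  3  4  5  6  7  8  9 10 11 12 13
g(k):  0  0  1  1  2  2  0  3  1  4  2  0  0  1
The P-positions (g = 0) in 0..13 are 0, 1, 6, 11, 12.

0, 1, 6, 11, 12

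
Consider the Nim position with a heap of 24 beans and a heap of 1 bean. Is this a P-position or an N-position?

Compute the nim-sum pairwise:
24 XOR 1 = 25
The nim-sum is 25 ≠ 0, so this is an N-position: the player to move can win.

N-position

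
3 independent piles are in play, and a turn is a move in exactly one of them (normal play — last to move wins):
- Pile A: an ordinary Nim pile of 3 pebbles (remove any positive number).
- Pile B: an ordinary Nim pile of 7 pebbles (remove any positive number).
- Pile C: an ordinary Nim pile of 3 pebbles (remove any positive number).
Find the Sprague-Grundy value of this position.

7

Pile A is a plain Nim pile of size 3, so its Grundy value is 3.
Pile B is a plain Nim pile of size 7, so its Grundy value is 7.
Pile C is a plain Nim pile of size 3, so its Grundy value is 3.
The value of a disjunctive sum is the nim-sum of the parts.
Combined value = 3 XOR 7 XOR 3 = 7.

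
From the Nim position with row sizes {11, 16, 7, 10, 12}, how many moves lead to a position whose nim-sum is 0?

1

In binary:
  01011  (11)
  10000  (16)
  00111  (7)
  01010  (10)
  01100  (12)
  -----
  11010  (26)
The overall nim-sum is X = 26. A row of size p has a winning move iff p XOR X < p (reduce it to p XOR X).
  11: 11 XOR 26 = 17 ≥ 11 — no move.
  16: 16 XOR 26 = 10 < 16 — winning move (to 10).
  7: 7 XOR 26 = 29 ≥ 7 — no move.
  10: 10 XOR 26 = 16 ≥ 10 — no move.
  12: 12 XOR 26 = 22 ≥ 12 — no move.
That gives 1 winning move.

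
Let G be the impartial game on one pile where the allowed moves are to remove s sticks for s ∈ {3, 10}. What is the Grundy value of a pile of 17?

Grundy values for subtraction set {3, 10}:
k:     0  1  2  3  4  5  6  7  8  9 10 11 12 13 14 15 16 17
g(k):  0  0  0  1  1  1  0  0  0  1  1  1  2  0  0  0  1  1
So g(17) = 1.

1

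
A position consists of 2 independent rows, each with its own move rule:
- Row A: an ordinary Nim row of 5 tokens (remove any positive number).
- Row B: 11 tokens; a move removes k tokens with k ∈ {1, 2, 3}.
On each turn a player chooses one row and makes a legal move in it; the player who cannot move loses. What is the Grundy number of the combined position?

Row A is a plain Nim row of size 5, so its Grundy value is 5.
Build the Grundy sequence for row B with g(k) = mex{g(k−s) : s ∈ {1, 2, 3}, s ≤ k}:
k:     0  1  2  3  4  5  6  7  8  9 10 11
g(k):  0  1  2  3  0  1  2  3  0  1  2  3
So g(11) = 3.
The value of a disjunctive sum is the nim-sum of the parts.
Combined value = 5 ⊕ 3 = 6.

6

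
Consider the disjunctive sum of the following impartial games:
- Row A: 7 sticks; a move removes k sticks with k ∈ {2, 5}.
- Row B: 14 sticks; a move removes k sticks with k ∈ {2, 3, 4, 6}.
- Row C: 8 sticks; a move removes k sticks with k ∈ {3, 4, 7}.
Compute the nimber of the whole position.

1

For row A, compute g(0), g(1), … with moves {2, 5}:
g(0) = mex{} = 0
g(1) = mex{} = 0
g(2) = mex{0} = 1
g(3) = mex{0} = 1
g(4) = mex{1} = 0
g(5) = mex{0,1} = 2
g(6) = mex{0} = 1
g(7) = mex{1,2} = 0
So g(7) = 0.
For row B, compute g(0), g(1), … with moves {2, 3, 4, 6}:
g(0) = mex{} = 0
g(1) = mex{} = 0
g(2) = mex{0} = 1
g(3) = mex{0} = 1
g(4) = mex{0,1} = 2
g(5) = mex{0,1} = 2
g(6) = mex{0,1,2} = 3
g(7) = mex{0,1,2} = 3
g(8) = mex{1,2,3} = 0
g(9) = mex{1,2,3} = 0
g(10) = mex{0,2,3} = 1
g(11) = mex{0,2,3} = 1
g(12) = mex{0,1,3} = 2
g(13) = mex{0,1,3} = 2
g(14) = mex{0,1,2} = 3
So g(14) = 3.
Grundy values for row C (subtraction set {3, 4, 7}):
k:     0  1  2  3  4  5  6  7  8
g(k):  0  0  0  1  1  1  2  2  2
So g(8) = 2.
By the Sprague-Grundy theorem, the Grundy value of a sum of independent games is the XOR of the component values.
Combined value = 0 XOR 3 XOR 2 = 1.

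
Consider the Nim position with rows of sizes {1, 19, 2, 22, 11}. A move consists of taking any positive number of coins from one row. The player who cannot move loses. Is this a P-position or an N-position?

N-position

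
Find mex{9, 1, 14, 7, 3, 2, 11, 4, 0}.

5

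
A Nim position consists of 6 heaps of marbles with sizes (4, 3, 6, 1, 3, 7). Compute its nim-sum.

4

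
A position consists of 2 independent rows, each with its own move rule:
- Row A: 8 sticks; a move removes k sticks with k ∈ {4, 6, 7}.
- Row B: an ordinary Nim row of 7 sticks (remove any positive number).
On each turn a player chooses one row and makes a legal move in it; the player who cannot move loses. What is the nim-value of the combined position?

Build the Grundy sequence for row A with g(k) = mex{g(k−s) : s ∈ {4, 6, 7}, s ≤ k}:
g(0) = mex{} = 0
g(1) = mex{} = 0
g(2) = mex{} = 0
g(3) = mex{} = 0
g(4) = mex{0} = 1
g(5) = mex{0} = 1
g(6) = mex{0} = 1
g(7) = mex{0} = 1
g(8) = mex{0,1} = 2
So g(8) = 2.
Row B is a plain Nim row of size 7, so its Grundy value is 7.
By the Sprague-Grundy theorem, the Grundy value of a sum of independent games is the XOR of the component values.
Combined value = 2 XOR 7 = 5.

5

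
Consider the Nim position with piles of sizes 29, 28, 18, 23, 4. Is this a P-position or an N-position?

P-position

Nim-sum: 29 ⊕ 28 ⊕ 18 ⊕ 23 ⊕ 4 = 0.
The nim-sum is 0, so this is a P-position: the player to move is in a losing position under optimal play.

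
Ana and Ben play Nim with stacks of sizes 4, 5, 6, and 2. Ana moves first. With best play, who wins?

Ana wins

Compute the nim-sum pairwise:
4 XOR 5 = 1
1 XOR 6 = 7
7 XOR 2 = 5
The nim-sum is 5 ≠ 0, so this is an N-position: the player to move can win; Ana has a winning move.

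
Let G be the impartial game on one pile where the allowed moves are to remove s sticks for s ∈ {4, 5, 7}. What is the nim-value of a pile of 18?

Build the Grundy sequence with g(k) = mex{g(k−s) : s ∈ {4, 5, 7}, s ≤ k}:
k:     0  1  2  3  4  5  6  7  8  9 10 11 12 13 14 15 16 17 18
g(k):  0  0  0  0  1  1  1  1  2  2  2  0  0  0  0  1  1  1  1
So g(18) = 1.

1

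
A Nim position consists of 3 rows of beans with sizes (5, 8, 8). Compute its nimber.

5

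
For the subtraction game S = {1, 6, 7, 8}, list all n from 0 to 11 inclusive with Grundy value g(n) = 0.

Build the Grundy sequence with g(k) = mex{g(k−s) : s ∈ {1, 6, 7, 8}, s ≤ k}:
k:     0  1  2  3  4  5  6  7  8  9 10 11
g(k):  0  1  0  1  0  1  2  3  2  3  2  3
The P-positions (g = 0) in 0..11 are 0, 2, 4.

0, 2, 4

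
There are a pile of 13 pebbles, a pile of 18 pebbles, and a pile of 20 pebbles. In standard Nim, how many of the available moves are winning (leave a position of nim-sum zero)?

Nim-sum: 13 ^ 18 ^ 20 = 11.
The overall nim-sum is X = 11. A pile of size p has a winning move iff p XOR X < p (reduce it to p XOR X).
  13: 13 XOR 11 = 6 < 13 — winning move (to 6).
  18: 18 XOR 11 = 25 ≥ 18 — no move.
  20: 20 XOR 11 = 31 ≥ 20 — no move.
That gives 1 winning move.

1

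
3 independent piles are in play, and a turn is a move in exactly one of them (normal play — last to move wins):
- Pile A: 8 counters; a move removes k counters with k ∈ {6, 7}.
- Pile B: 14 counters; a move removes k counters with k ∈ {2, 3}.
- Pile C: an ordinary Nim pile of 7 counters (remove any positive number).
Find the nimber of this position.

Grundy values for pile A (subtraction set {6, 7}):
k:     0  1  2  3  4  5  6  7  8
g(k):  0  0  0  0  0  0  1  1  1
So g(8) = 1.
For pile B, compute g(0), g(1), … with moves {2, 3}:
g(0) = mex{} = 0
g(1) = mex{} = 0
g(2) = mex{0} = 1
g(3) = mex{0} = 1
g(4) = mex{0,1} = 2
g(5) = mex{1} = 0
g(6) = mex{1,2} = 0
g(7) = mex{0,2} = 1
g(8) = mex{0} = 1
g(9) = mex{0,1} = 2
g(10) = mex{1} = 0
g(11) = mex{1,2} = 0
g(12) = mex{0,2} = 1
g(13) = mex{0} = 1
g(14) = mex{0,1} = 2
So g(14) = 2.
Pile C is a plain Nim pile of size 7, so its Grundy value is 7.
The value of a disjunctive sum is the nim-sum of the parts.
Combined value = 1 XOR 2 XOR 7 = 4.

4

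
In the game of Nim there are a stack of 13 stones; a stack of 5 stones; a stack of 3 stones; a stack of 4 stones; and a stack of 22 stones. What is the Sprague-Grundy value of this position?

25

In binary:
  01101  (13)
  00101  (5)
  00011  (3)
  00100  (4)
  10110  (22)
  -----
  11001  (25)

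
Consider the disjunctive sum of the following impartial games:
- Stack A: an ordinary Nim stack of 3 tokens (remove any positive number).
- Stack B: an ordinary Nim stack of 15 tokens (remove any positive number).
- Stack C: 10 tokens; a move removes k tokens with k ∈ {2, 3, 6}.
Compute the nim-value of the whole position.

Stack A is a plain Nim stack of size 3, so its Grundy value is 3.
Stack B is a plain Nim stack of size 15, so its Grundy value is 15.
Build the Grundy sequence for stack C with g(k) = mex{g(k−s) : s ∈ {2, 3, 6}, s ≤ k}:
g(0) = mex{} = 0
g(1) = mex{} = 0
g(2) = mex{0} = 1
g(3) = mex{0} = 1
g(4) = mex{0,1} = 2
g(5) = mex{1} = 0
g(6) = mex{0,1,2} = 3
g(7) = mex{0,2} = 1
g(8) = mex{0,1,3} = 2
g(9) = mex{1,3} = 0
g(10) = mex{1,2} = 0
So g(10) = 0.
By the Sprague-Grundy theorem, the Grundy value of a sum of independent games is the XOR of the component values.
Combined value = 3 ⊕ 15 ⊕ 0 = 12.

12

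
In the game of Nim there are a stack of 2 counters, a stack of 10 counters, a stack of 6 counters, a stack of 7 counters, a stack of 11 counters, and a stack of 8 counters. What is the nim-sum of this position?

Compute the nim-sum pairwise:
2 XOR 10 = 8
8 XOR 6 = 14
14 XOR 7 = 9
9 XOR 11 = 2
2 XOR 8 = 10

10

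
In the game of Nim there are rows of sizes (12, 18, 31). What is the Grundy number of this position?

Compute the nim-sum pairwise:
12 ^ 18 = 30
30 ^ 31 = 1

1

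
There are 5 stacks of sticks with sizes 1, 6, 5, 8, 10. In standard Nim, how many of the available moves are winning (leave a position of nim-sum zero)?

0

Nim-sum: 1 ⊕ 6 ⊕ 5 ⊕ 8 ⊕ 10 = 0.
The nim-sum is already 0, so every move leaves a nonzero nim-sum — there are no winning moves.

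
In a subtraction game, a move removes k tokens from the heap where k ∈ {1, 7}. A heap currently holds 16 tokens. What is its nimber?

0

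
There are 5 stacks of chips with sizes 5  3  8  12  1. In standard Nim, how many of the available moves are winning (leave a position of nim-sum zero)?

1

Compute the nim-sum pairwise:
5 ^ 3 = 6
6 ^ 8 = 14
14 ^ 12 = 2
2 ^ 1 = 3
The overall nim-sum is X = 3. A stack of size p has a winning move iff p XOR X < p (reduce it to p XOR X).
  5: 5 XOR 3 = 6 ≥ 5 — no move.
  3: 3 XOR 3 = 0 < 3 — winning move (to 0).
  8: 8 XOR 3 = 11 ≥ 8 — no move.
  12: 12 XOR 3 = 15 ≥ 12 — no move.
  1: 1 XOR 3 = 2 ≥ 1 — no move.
That gives 1 winning move.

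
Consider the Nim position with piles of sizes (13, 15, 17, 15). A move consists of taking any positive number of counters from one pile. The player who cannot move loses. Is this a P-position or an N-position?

Compute the nim-sum pairwise:
13 ^ 15 = 2
2 ^ 17 = 19
19 ^ 15 = 28
The nim-sum is 28 ≠ 0, so this is an N-position: the player to move can win.

N-position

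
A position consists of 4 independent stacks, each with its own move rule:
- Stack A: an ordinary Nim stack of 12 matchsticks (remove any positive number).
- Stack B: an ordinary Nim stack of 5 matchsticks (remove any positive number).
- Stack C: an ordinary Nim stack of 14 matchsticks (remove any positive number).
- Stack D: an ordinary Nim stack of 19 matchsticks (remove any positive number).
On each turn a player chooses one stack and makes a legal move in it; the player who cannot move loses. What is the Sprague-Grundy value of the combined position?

20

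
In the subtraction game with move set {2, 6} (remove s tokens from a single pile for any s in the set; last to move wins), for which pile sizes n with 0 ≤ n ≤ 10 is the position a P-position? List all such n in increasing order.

0, 1, 4, 5, 8, 9

Compute g(0), g(1), … for moves {2, 6}:
k:     0  1  2  3  4  5  6  7  8  9 10
g(k):  0  0  1  1  0  0  1  1  0  0  1
The P-positions (g = 0) in 0..10 are 0, 1, 4, 5, 8, 9.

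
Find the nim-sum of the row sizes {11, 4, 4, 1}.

Compute the nim-sum pairwise:
11 XOR 4 = 15
15 XOR 4 = 11
11 XOR 1 = 10

10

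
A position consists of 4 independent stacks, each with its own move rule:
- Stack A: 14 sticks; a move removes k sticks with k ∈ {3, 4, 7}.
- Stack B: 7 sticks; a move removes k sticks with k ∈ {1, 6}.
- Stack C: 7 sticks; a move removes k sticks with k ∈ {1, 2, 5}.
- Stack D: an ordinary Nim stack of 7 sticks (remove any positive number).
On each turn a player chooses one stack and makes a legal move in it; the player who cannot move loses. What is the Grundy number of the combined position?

7

Grundy values for stack A (subtraction set {3, 4, 7}):
k:     0  1  2  3  4  5  6  7  8  9 10 11 12 13 14
g(k):  0  0  0  1  1  1  2  2  2  3  0  0  0  1  1
So g(14) = 1.
Build the Grundy sequence for stack B with g(k) = mex{g(k−s) : s ∈ {1, 6}, s ≤ k}:
k:     0  1  2  3  4  5  6  7
g(k):  0  1  0  1  0  1  2  0
So g(7) = 0.
Grundy values for stack C (subtraction set {1, 2, 5}):
g(0) = mex{} = 0
g(1) = mex{0} = 1
g(2) = mex{0,1} = 2
g(3) = mex{1,2} = 0
g(4) = mex{0,2} = 1
g(5) = mex{0,1} = 2
g(6) = mex{1,2} = 0
g(7) = mex{0,2} = 1
So g(7) = 1.
Stack D is a plain Nim stack of size 7, so its Grundy value is 7.
The value of a disjunctive sum is the nim-sum of the parts.
Combined value = 1 XOR 0 XOR 1 XOR 7 = 7.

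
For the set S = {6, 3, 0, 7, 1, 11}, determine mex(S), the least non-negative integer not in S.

The values 0, 1 are all present; 2 is the first non-negative integer missing from the set.

2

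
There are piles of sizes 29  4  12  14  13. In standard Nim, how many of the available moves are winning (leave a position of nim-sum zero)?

1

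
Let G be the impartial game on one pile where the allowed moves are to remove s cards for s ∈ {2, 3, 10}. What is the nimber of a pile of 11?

Compute g(0), g(1), … for moves {2, 3, 10}:
k:     0  1  2  3  4  5  6  7  8  9 10 11
g(k):  0  0  1  1  2  0  0  1  1  2  2  3
So g(11) = 3.

3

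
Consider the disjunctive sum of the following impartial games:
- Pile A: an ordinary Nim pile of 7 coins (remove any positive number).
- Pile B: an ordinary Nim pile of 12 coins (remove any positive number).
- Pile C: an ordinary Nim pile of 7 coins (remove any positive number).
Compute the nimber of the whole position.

Pile A is a plain Nim pile of size 7, so its Grundy value is 7.
Pile B is a plain Nim pile of size 12, so its Grundy value is 12.
Pile C is a plain Nim pile of size 7, so its Grundy value is 7.
By the Sprague-Grundy theorem, the Grundy value of a sum of independent games is the XOR of the component values.
Combined value = 7 XOR 12 XOR 7 = 12.

12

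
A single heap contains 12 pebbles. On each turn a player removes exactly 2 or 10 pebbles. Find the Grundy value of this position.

Compute g(0), g(1), … for moves {2, 10}:
g(0) = mex{} = 0
g(1) = mex{} = 0
g(2) = mex{0} = 1
g(3) = mex{0} = 1
g(4) = mex{1} = 0
g(5) = mex{1} = 0
g(6) = mex{0} = 1
g(7) = mex{0} = 1
g(8) = mex{1} = 0
g(9) = mex{1} = 0
g(10) = mex{0} = 1
g(11) = mex{0} = 1
g(12) = mex{1} = 0
So g(12) = 0.

0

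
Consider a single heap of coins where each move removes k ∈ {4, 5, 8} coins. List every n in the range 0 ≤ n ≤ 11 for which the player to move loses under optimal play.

0, 1, 2, 3

Compute g(0), g(1), … for moves {4, 5, 8}:
g(0) = mex{} = 0
g(1) = mex{} = 0
g(2) = mex{} = 0
g(3) = mex{} = 0
g(4) = mex{0} = 1
g(5) = mex{0} = 1
g(6) = mex{0} = 1
g(7) = mex{0} = 1
g(8) = mex{0,1} = 2
g(9) = mex{0,1} = 2
g(10) = mex{0,1} = 2
g(11) = mex{0,1} = 2
The P-positions (g = 0) in 0..11 are 0, 1, 2, 3.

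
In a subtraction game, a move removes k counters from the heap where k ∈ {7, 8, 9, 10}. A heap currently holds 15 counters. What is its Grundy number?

Grundy values for subtraction set {7, 8, 9, 10}:
k:     0  1  2  3  4  5  6  7  8  9 10 11 12 13 14 15
g(k):  0  0  0  0  0  0  0  1  1  1  1  1  1  1  2  2
So g(15) = 2.

2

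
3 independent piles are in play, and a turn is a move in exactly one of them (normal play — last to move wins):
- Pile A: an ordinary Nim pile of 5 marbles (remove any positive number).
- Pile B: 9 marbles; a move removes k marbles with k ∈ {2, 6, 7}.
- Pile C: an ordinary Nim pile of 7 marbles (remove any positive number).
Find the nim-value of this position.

Pile A is a plain Nim pile of size 5, so its Grundy value is 5.
Grundy values for pile B (subtraction set {2, 6, 7}):
k:     0  1  2  3  4  5  6  7  8  9
g(k):  0  0  1  1  0  0  1  1  2  0
So g(9) = 0.
Pile C is a plain Nim pile of size 7, so its Grundy value is 7.
The value of a disjunctive sum is the nim-sum of the parts.
Combined value = 5 XOR 0 XOR 7 = 2.

2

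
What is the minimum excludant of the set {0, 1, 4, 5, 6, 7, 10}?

2

The values 0, 1 are all present; 2 is the first non-negative integer missing from the set.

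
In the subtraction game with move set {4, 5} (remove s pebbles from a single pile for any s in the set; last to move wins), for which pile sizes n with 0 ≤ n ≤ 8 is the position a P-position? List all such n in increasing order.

0, 1, 2, 3

Grundy values for subtraction set {4, 5}:
k:     0  1  2  3  4  5  6  7  8
g(k):  0  0  0  0  1  1  1  1  2
The P-positions (g = 0) in 0..8 are 0, 1, 2, 3.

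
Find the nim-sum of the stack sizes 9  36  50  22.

Bitwise XOR of the heap sizes:
  001001  (9)
  100100  (36)
  110010  (50)
  010110  (22)
  ------
  001001  (9)

9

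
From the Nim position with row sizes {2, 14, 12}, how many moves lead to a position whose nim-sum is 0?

0

Compute the nim-sum pairwise:
2 ⊕ 14 = 12
12 ⊕ 12 = 0
The nim-sum is already 0, so every move leaves a nonzero nim-sum — there are no winning moves.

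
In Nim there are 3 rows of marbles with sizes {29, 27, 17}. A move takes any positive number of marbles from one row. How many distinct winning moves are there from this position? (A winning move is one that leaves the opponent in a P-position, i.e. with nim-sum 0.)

3

Nim-sum: 29 ^ 27 ^ 17 = 23.
The overall nim-sum is X = 23. A row of size p has a winning move iff p XOR X < p (reduce it to p XOR X).
  29: 29 XOR 23 = 10 < 29 — winning move (to 10).
  27: 27 XOR 23 = 12 < 27 — winning move (to 12).
  17: 17 XOR 23 = 6 < 17 — winning move (to 6).
That gives 3 winning moves.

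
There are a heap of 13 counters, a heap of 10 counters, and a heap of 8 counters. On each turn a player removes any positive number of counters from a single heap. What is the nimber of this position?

In binary:
  1101  (13)
  1010  (10)
  1000  (8)
  ----
  1111  (15)

15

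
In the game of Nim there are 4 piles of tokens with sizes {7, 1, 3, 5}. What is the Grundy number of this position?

0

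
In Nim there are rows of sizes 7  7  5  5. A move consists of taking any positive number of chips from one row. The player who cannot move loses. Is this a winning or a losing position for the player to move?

Compute the nim-sum pairwise:
7 ⊕ 7 = 0
0 ⊕ 5 = 5
5 ⊕ 5 = 0
The nim-sum is 0, so this is a P-position: the player to move is in a losing position under optimal play.

Losing position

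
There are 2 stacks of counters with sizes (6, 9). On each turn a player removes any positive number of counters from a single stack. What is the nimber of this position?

Nim-sum: 6 ^ 9 = 15.

15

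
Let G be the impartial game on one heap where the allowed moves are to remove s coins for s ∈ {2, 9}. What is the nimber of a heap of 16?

0

Compute g(0), g(1), … for moves {2, 9}:
k:     0  1  2  3  4  5  6  7  8  9 10 11 12 13 14 15 16
g(k):  0  0  1  1  0  0  1  1  0  2  1  0  0  1  1  0  0
So g(16) = 0.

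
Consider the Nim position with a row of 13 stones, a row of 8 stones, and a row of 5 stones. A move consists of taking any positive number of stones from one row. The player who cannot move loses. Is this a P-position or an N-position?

P-position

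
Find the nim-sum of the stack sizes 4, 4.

0

Write each in binary and XOR column by column:
  100  (4)
  100  (4)
  ---
  000  (0)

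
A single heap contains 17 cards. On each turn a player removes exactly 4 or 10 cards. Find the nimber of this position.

0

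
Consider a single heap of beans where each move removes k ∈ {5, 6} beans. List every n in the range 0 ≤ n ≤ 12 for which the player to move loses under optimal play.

0, 1, 2, 3, 4, 11, 12

Grundy values for subtraction set {5, 6}:
k:     0  1  2  3  4  5  6  7  8  9 10 11 12
g(k):  0  0  0  0  0  1  1  1  1  1  2  0  0
The P-positions (g = 0) in 0..12 are 0, 1, 2, 3, 4, 11, 12.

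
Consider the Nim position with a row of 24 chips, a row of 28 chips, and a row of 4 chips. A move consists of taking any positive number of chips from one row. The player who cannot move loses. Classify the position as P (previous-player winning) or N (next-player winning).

P-position

Nim-sum: 24 ^ 28 ^ 4 = 0.
The nim-sum is 0, so this is a P-position: the player to move is in a losing position under optimal play.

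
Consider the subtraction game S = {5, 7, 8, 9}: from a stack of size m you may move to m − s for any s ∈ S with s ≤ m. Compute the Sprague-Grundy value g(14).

0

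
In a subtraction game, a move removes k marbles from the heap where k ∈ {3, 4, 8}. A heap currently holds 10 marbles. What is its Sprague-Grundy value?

1

Grundy values for subtraction set {3, 4, 8}:
g(0) = mex{} = 0
g(1) = mex{} = 0
g(2) = mex{} = 0
g(3) = mex{0} = 1
g(4) = mex{0} = 1
g(5) = mex{0} = 1
g(6) = mex{0,1} = 2
g(7) = mex{1} = 0
g(8) = mex{0,1} = 2
g(9) = mex{0,1,2} = 3
g(10) = mex{0,2} = 1
So g(10) = 1.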